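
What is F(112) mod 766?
595

Matrix identity: Q^n = [[F_(n+1), F_n], [F_n, F_(n-1)]] with Q = [[1,1],[1,0]].
n = 112 = 1110000₂. Square-and-multiply, entries mod 766:
Q^1 = [[1,1],[1,0]]
Q^3 = (Q^1)²·Q = [[3,2],[2,1]]
Q^7 = (Q^3)²·Q = [[21,13],[13,8]]
Q^14 = (Q^7)² = [[610,377],[377,233]]
Q^28 = (Q^14)² = [[243,687],[687,322]]
Q^56 = (Q^28)² = [[180,559],[559,387]]
Q^112 = (Q^56)² = [[181,595],[595,352]]
F_112 mod 766 = Q^112[0][1] = 595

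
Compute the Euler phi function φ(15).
8

15 = 3 × 5
φ(n) = n × ∏(1 - 1/p) for each prime p dividing n
φ(15) = 15 × (1 - 1/3) × (1 - 1/5) = 8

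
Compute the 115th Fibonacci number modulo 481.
184

Matrix identity: Q^n = [[F_(n+1), F_n], [F_n, F_(n-1)]] with Q = [[1,1],[1,0]].
n = 115 = 1110011₂. Square-and-multiply, entries mod 481:
Q^1 = [[1,1],[1,0]]
Q^3 = (Q^1)²·Q = [[3,2],[2,1]]
Q^7 = (Q^3)²·Q = [[21,13],[13,8]]
Q^14 = (Q^7)² = [[129,377],[377,233]]
Q^28 = (Q^14)² = [[40,351],[351,170]]
Q^57 = (Q^28)²·Q = [[339,222],[222,117]]
Q^115 = (Q^57)²·Q = [[406,184],[184,222]]
F_115 mod 481 = Q^115[0][1] = 184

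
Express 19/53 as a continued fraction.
[0; 2, 1, 3, 1, 3]

Euclidean algorithm steps:
19 = 0 × 53 + 19
53 = 2 × 19 + 15
19 = 1 × 15 + 4
15 = 3 × 4 + 3
4 = 1 × 3 + 1
3 = 3 × 1 + 0
Continued fraction: [0; 2, 1, 3, 1, 3]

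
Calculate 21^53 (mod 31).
17

Repeated squaring. Binary of 53 = 110101.
21^1 ≡ 21 (mod 31); 21^2 ≡ 7 (mod 31); 21^4 ≡ 18 (mod 31); 21^8 ≡ 14 (mod 31); 21^16 ≡ 10 (mod 31); 21^32 ≡ 7 (mod 31)
21^53 = 21^1 × 21^4 × 21^16 × 21^32 ≡ 17 (mod 31)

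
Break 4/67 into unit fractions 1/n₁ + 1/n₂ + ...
1/17 + 1/1139

Greedy algorithm:
4/67: ceiling(67/4) = 17, use 1/17
1/1139: ceiling(1139/1) = 1139, use 1/1139
Result: 4/67 = 1/17 + 1/1139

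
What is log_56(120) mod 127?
82

Baby-step giant-step with step n = ⌈√127⌉ = 12.
Baby steps 56^j mod 127 (j:value) for j=0..11: 0:1, 1:56, 2:88, 3:102, 4:124, 5:86, 6:117, 7:75, 8:9, 9:123, 10:30, 11:29.
Giant-step multiplier: 56^(-12) ≡ 56^(126-12) = 56^114 ≡ 47 (mod 127).
Giant steps γ_i = 120·47^i mod 127: γ_0=120, γ_1=52, γ_2=31, γ_3=60, γ_4=26, γ_5=79, γ_6=30 (in table at j=10).
x = i·n + j = 6·12 + 10 = 82.
Check: 56^82 ≡ 120 (mod 127).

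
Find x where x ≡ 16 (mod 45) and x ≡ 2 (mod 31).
1366

Using Chinese Remainder Theorem:
M = 45 × 31 = 1395
M1 = 31, M2 = 45
y1 = 31^(-1) mod 45 = 16
y2 = 45^(-1) mod 31 = 20
x = (16×31×16 + 2×45×20) mod 1395 = 1366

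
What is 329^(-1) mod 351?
335

gcd(329, 351) = 1, so the inverse exists.
Extended Euclidean algorithm on (351, 329):
351 = 1 × 329 + 22  ⟹  22 = (1)·351 + (-1)·329
329 = 14 × 22 + 21  ⟹  21 = (-14)·351 + (15)·329
22 = 1 × 21 + 1  ⟹  1 = (15)·351 + (-16)·329
So (-16)·329 ≡ 1 (mod 351), i.e. 329^(-1) ≡ -16 ≡ 335 (mod 351).
Check: 329 × 335 = 110215 ≡ 1 (mod 351)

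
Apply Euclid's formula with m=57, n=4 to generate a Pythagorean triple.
(3233, 456, 3265)

Euclid's formula: a = m² - n², b = 2mn, c = m² + n²
m = 57, n = 4
a = 57² - 4² = 3249 - 16 = 3233
b = 2 × 57 × 4 = 456
c = 57² + 4² = 3249 + 16 = 3265
Verification: 3233² + 456² = 10452289 + 207936 = 10660225 = 3265² ✓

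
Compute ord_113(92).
112

113 is prime, so ord(92) divides φ(113) = 112.
Divisors of 112: 1, 2, 4, 7, 8, 14, 16, 28, 56, 112.
Repeated squaring: 92^1 ≡ 92, 92^2 ≡ 102, 92^4 ≡ 8, 92^8 ≡ 64, 92^16 ≡ 28, 92^32 ≡ 106, 92^64 ≡ 49 (mod 113).
Test 92^d mod 113 for each divisor d in increasing order:
92^1 ≡ 92
92^2 ≡ 102
92^4 ≡ 8
92^7 = 92^4·92^2·92^1 ≡ 40
92^8 ≡ 64
92^14 = 92^8·92^4·92^2 ≡ 18
92^16 ≡ 28
92^28 = 92^16·92^8·92^4 ≡ 98
92^56 = 92^32·92^16·92^8 ≡ 112
92^112 = 92^64·92^32·92^16 ≡ 1  ← first divisor giving 1
The order is 112.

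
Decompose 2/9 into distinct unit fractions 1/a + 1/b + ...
1/5 + 1/45

Greedy algorithm:
2/9: ceiling(9/2) = 5, use 1/5
1/45: ceiling(45/1) = 45, use 1/45
Result: 2/9 = 1/5 + 1/45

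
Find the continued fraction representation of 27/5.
[5; 2, 2]

Euclidean algorithm steps:
27 = 5 × 5 + 2
5 = 2 × 2 + 1
2 = 2 × 1 + 0
Continued fraction: [5; 2, 2]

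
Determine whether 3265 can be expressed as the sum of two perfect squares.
4² + 57² (a=4, b=57)

Factorization: 3265 = 5 × 653
By Fermat: n is sum of two squares iff every prime p ≡ 3 (mod 4) appears to even power.
All primes ≡ 3 (mod 4) appear to even power.
Search a = 0, 1, 2, … for 3265 - a² a perfect square: first hit at a = 4: 3265 - 16 = 3249 = 57².
3265 = 4² + 57² = 16 + 3249 ✓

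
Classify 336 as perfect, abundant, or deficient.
abundant

Proper divisors of 336: sum = 1 + 2 + 3 + 4 + 6 + 7 + 8 + 12 + ... + 56 + 84 + 112 + 168 (19 divisors) = 656
Since 656 > 336, 336 is abundant.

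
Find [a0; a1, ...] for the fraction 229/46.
[4; 1, 45]

Euclidean algorithm steps:
229 = 4 × 46 + 45
46 = 1 × 45 + 1
45 = 45 × 1 + 0
Continued fraction: [4; 1, 45]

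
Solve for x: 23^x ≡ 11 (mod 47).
29

Baby-step giant-step with step n = ⌈√47⌉ = 7.
Baby steps 23^j mod 47 (j:value) for j=0..6: 0:1, 1:23, 2:12, 3:41, 4:3, 5:22, 6:36.
Giant-step multiplier: 23^(-7) ≡ 23^(46-7) = 23^39 ≡ 13 (mod 47).
Giant steps γ_i = 11·13^i mod 47: γ_0=11, γ_1=2, γ_2=26, γ_3=9, γ_4=23 (in table at j=1).
x = i·n + j = 4·7 + 1 = 29.
Check: 23^29 ≡ 11 (mod 47).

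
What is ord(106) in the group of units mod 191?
190

191 is prime, so ord(106) divides φ(191) = 190.
Divisors of 190: 1, 2, 5, 10, 19, 38, 95, 190.
Repeated squaring: 106^1 ≡ 106, 106^2 ≡ 158, 106^4 ≡ 134, 106^8 ≡ 2, 106^16 ≡ 4, 106^32 ≡ 16, 106^64 ≡ 65, 106^128 ≡ 23 (mod 191).
Test 106^d mod 191 for each divisor d in increasing order:
106^1 ≡ 106
106^2 ≡ 158
106^5 = 106^4·106^1 ≡ 70
106^10 = 106^8·106^2 ≡ 125
106^19 = 106^16·106^2·106^1 ≡ 142
106^38 = 106^32·106^4·106^2 ≡ 109
106^95 = 106^64·106^16·106^8·106^4·106^2·106^1 ≡ 190
106^190 = 106^128·106^32·106^16·106^8·106^4·106^2 ≡ 1  ← first divisor giving 1
The order is 190.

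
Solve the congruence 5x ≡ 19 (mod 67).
x ≡ 44 (mod 67)

gcd(5, 67) = 1, which divides 19, so solutions exist.
Find 5^(-1) mod 67 by the extended Euclidean algorithm:
67 = 13 × 5 + 2  ⟹  2 = (1)·67 + (-13)·5
5 = 2 × 2 + 1  ⟹  1 = (-2)·67 + (27)·5
So (27)·5 ≡ 1 (mod 67), i.e. 5^(-1) ≡ 27 (mod 67).
x ≡ 27 × 19 = 513 ≡ 44 (mod 67).
Check: 5 × 44 = 220 ≡ 19 (mod 67).
Unique solution: x ≡ 44 (mod 67)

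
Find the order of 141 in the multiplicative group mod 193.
192

193 is prime, so ord(141) divides φ(193) = 192.
Divisors of 192: 1, 2, 3, 4, 6, 8, 12, 16, 24, 32, 48, 64, 96, 192.
Repeated squaring: 141^1 ≡ 141, 141^2 ≡ 2, 141^4 ≡ 4, 141^8 ≡ 16, 141^16 ≡ 63, 141^32 ≡ 109, 141^64 ≡ 108, 141^128 ≡ 84 (mod 193).
Test 141^d mod 193 for each divisor d in increasing order:
141^1 ≡ 141
141^2 ≡ 2
141^3 = 141^2·141^1 ≡ 89
141^4 ≡ 4
141^6 = 141^4·141^2 ≡ 8
141^8 ≡ 16
141^12 = 141^8·141^4 ≡ 64
141^16 ≡ 63
141^24 = 141^16·141^8 ≡ 43
141^32 ≡ 109
141^48 = 141^32·141^16 ≡ 112
141^64 ≡ 108
141^96 = 141^64·141^32 ≡ 192
141^192 = 141^128·141^64 ≡ 1  ← first divisor giving 1
The order is 192.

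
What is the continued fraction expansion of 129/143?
[0; 1, 9, 4, 1, 2]

Euclidean algorithm steps:
129 = 0 × 143 + 129
143 = 1 × 129 + 14
129 = 9 × 14 + 3
14 = 4 × 3 + 2
3 = 1 × 2 + 1
2 = 2 × 1 + 0
Continued fraction: [0; 1, 9, 4, 1, 2]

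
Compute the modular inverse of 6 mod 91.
76

gcd(6, 91) = 1, so the inverse exists.
Extended Euclidean algorithm on (91, 6):
91 = 15 × 6 + 1  ⟹  1 = (1)·91 + (-15)·6
So (-15)·6 ≡ 1 (mod 91), i.e. 6^(-1) ≡ -15 ≡ 76 (mod 91).
Check: 6 × 76 = 456 ≡ 1 (mod 91)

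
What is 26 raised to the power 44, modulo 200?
176

Repeated squaring. Binary of 44 = 101100.
26^1 ≡ 26 (mod 200); 26^2 ≡ 76 (mod 200); 26^4 ≡ 176 (mod 200); 26^8 ≡ 176 (mod 200); 26^16 ≡ 176 (mod 200); 26^32 ≡ 176 (mod 200)
26^44 = 26^4 × 26^8 × 26^32 ≡ 176 (mod 200)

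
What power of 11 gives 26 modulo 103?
32

Baby-step giant-step with step n = ⌈√103⌉ = 11.
Baby steps 11^j mod 103 (j:value) for j=0..10: 0:1, 1:11, 2:18, 3:95, 4:15, 5:62, 6:64, 7:86, 8:19, 9:3, 10:33.
Giant-step multiplier: 11^(-11) ≡ 11^(102-11) = 11^91 ≡ 21 (mod 103).
Giant steps γ_i = 26·21^i mod 103: γ_0=26, γ_1=31, γ_2=33 (in table at j=10).
x = i·n + j = 2·11 + 10 = 32.
Check: 11^32 ≡ 26 (mod 103).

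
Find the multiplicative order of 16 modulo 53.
13

53 is prime, so ord(16) divides φ(53) = 52.
Divisors of 52: 1, 2, 4, 13, 26, 52.
Repeated squaring: 16^1 ≡ 16, 16^2 ≡ 44, 16^4 ≡ 28, 16^8 ≡ 42, 16^16 ≡ 15, 16^32 ≡ 13 (mod 53).
Test 16^d mod 53 for each divisor d in increasing order:
16^1 ≡ 16
16^2 ≡ 44
16^4 ≡ 28
16^13 = 16^8·16^4·16^1 ≡ 1  ← first divisor giving 1
The order is 13.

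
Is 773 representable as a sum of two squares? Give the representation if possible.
17² + 22² (a=17, b=22)

Factorization: 773 = 773
By Fermat: n is sum of two squares iff every prime p ≡ 3 (mod 4) appears to even power.
All primes ≡ 3 (mod 4) appear to even power.
Search a = 0, 1, 2, … for 773 - a² a perfect square: first hit at a = 17: 773 - 289 = 484 = 22².
773 = 17² + 22² = 289 + 484 ✓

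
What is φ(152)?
72

152 = 2^3 × 19
φ(n) = n × ∏(1 - 1/p) for each prime p dividing n
φ(152) = 152 × (1 - 1/2) × (1 - 1/19) = 72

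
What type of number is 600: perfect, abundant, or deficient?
abundant

Proper divisors of 600: sum = 1 + 2 + 3 + 4 + 5 + 6 + 8 + 10 + ... + 120 + 150 + 200 + 300 (23 divisors) = 1260
Since 1260 > 600, 600 is abundant.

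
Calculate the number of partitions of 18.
385

p(n) counts ways to write n as a sum of positive integers (order ignored).
Euler's pentagonal recurrence: p(k) = p(k-1) + p(k-2) - p(k-5) - p(k-7) + p(k-12) + p(k-15) - ... (offsets j(3j∓1)/2, signs ++--, p(0)=1, p(<0)=0).
DP table for k = 0..17: p(0)=1, p(1)=1, p(2)=2, p(3)=3, p(4)=5, p(5)=7, p(6)=11, p(7)=15, p(8)=22, p(9)=30, p(10)=42, p(11)=56, p(12)=77, p(13)=101, p(14)=135, p(15)=176, p(16)=231, p(17)=297.
Final step: p(18) = p(17) + p(16) - p(13) - p(11) + p(6) + p(3)
= 297 + 231 - 101 - 56 + 11 + 3
= 385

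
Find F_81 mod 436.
218

Matrix identity: Q^n = [[F_(n+1), F_n], [F_n, F_(n-1)]] with Q = [[1,1],[1,0]].
n = 81 = 1010001₂. Square-and-multiply, entries mod 436:
Q^1 = [[1,1],[1,0]]
Q^2 = (Q^1)² = [[2,1],[1,1]]
Q^5 = (Q^2)²·Q = [[8,5],[5,3]]
Q^10 = (Q^5)² = [[89,55],[55,34]]
Q^20 = (Q^10)² = [[46,225],[225,257]]
Q^40 = (Q^20)² = [[421,159],[159,262]]
Q^81 = (Q^40)²·Q = [[251,218],[218,33]]
F_81 mod 436 = Q^81[0][1] = 218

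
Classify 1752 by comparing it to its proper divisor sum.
abundant

Proper divisors of 1752: sum = 1 + 2 + 3 + 4 + 6 + 8 + 12 + 24 + 73 + 146 + 219 + 292 + 438 + 584 + 876 = 2688
Since 2688 > 1752, 1752 is abundant.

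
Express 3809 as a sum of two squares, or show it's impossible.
28² + 55² (a=28, b=55)

Factorization: 3809 = 13 × 293
By Fermat: n is sum of two squares iff every prime p ≡ 3 (mod 4) appears to even power.
All primes ≡ 3 (mod 4) appear to even power.
Search a = 0, 1, 2, … for 3809 - a² a perfect square: first hit at a = 28: 3809 - 784 = 3025 = 55².
3809 = 28² + 55² = 784 + 3025 ✓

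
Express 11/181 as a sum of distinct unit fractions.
1/17 + 1/513 + 1/1578501

Greedy algorithm:
11/181: ceiling(181/11) = 17, use 1/17
6/3077: ceiling(3077/6) = 513, use 1/513
1/1578501: ceiling(1578501/1) = 1578501, use 1/1578501
Result: 11/181 = 1/17 + 1/513 + 1/1578501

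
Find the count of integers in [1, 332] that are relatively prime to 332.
164

332 = 2^2 × 83
φ(n) = n × ∏(1 - 1/p) for each prime p dividing n
φ(332) = 332 × (1 - 1/2) × (1 - 1/83) = 164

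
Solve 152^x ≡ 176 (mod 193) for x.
121

Baby-step giant-step with step n = ⌈√193⌉ = 14.
Baby steps 152^j mod 193 (j:value) for j=0..13: 0:1, 1:152, 2:137, 3:173, 4:48, 5:155, 6:14, 7:5, 8:181, 9:106, 10:93, 11:47, 12:3, 13:70.
Giant-step multiplier: 152^(-14) ≡ 152^(192-14) = 152^178 ≡ 139 (mod 193).
Giant steps γ_i = 176·139^i mod 193: γ_0=176, γ_1=146, γ_2=29, γ_3=171, γ_4=30, γ_5=117, γ_6=51, γ_7=141, γ_8=106 (in table at j=9).
x = i·n + j = 8·14 + 9 = 121.
Check: 152^121 ≡ 176 (mod 193).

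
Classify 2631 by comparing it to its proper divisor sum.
deficient

Proper divisors of 2631: sum = 1 + 3 + 877 = 881
Since 881 < 2631, 2631 is deficient.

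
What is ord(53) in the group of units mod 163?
9

163 is prime, so ord(53) divides φ(163) = 162.
Divisors of 162: 1, 2, 3, 6, 9, 18, 27, 54, 81, 162.
Repeated squaring: 53^1 ≡ 53, 53^2 ≡ 38, 53^4 ≡ 140, 53^8 ≡ 40, 53^16 ≡ 133, 53^32 ≡ 85, 53^64 ≡ 53, 53^128 ≡ 38 (mod 163).
Test 53^d mod 163 for each divisor d in increasing order:
53^1 ≡ 53
53^2 ≡ 38
53^3 = 53^2·53^1 ≡ 58
53^6 = 53^4·53^2 ≡ 104
53^9 = 53^8·53^1 ≡ 1  ← first divisor giving 1
The order is 9.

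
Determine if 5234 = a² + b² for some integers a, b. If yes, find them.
47² + 55² (a=47, b=55)

Factorization: 5234 = 2 × 2617
By Fermat: n is sum of two squares iff every prime p ≡ 3 (mod 4) appears to even power.
All primes ≡ 3 (mod 4) appear to even power.
Search a = 0, 1, 2, … for 5234 - a² a perfect square: first hit at a = 47: 5234 - 2209 = 3025 = 55².
5234 = 47² + 55² = 2209 + 3025 ✓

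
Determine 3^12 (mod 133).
106

Repeated squaring. Binary of 12 = 1100.
3^1 ≡ 3 (mod 133); 3^2 ≡ 9 (mod 133); 3^4 ≡ 81 (mod 133); 3^8 ≡ 44 (mod 133)
3^12 = 3^4 × 3^8 ≡ 106 (mod 133)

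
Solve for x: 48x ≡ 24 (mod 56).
x ≡ 4 (mod 7)

gcd(48, 56) = 8, which divides 24, so solutions exist.
Divide through by 8: 6x ≡ 3 (mod 7).
Find 6^(-1) mod 7 by the extended Euclidean algorithm:
7 = 1 × 6 + 1  ⟹  1 = (1)·7 + (-1)·6
So (-1)·6 ≡ 1 (mod 7), i.e. 6^(-1) ≡ -1 ≡ 6 (mod 7).
x ≡ 6 × 3 = 18 ≡ 4 (mod 7).
Check: 48 × 4 = 192 ≡ 24 (mod 56).
x ≡ 4 (mod 7), giving 8 solutions mod 56.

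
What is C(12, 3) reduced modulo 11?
0

Using Lucas' theorem:
Write n=12 and k=3 in base 11:
n in base 11: [1, 1]
k in base 11: [0, 3]
C(12,3) mod 11 = ∏ C(n_i, k_i) mod 11
Digit binomials (mod 11): C(1,0) = 1; C(1,3) = 0 (k_i > n_i)
Product: 1 × 0 = 0 ≡ 0 (mod 11)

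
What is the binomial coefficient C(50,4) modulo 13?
5

Using Lucas' theorem:
Write n=50 and k=4 in base 13:
n in base 13: [3, 11]
k in base 13: [0, 4]
C(50,4) mod 13 = ∏ C(n_i, k_i) mod 13
Digit binomials (mod 13): C(3,0) = 1; C(11,4) = 330 ≡ 5
Product: 1 × 5 = 5 ≡ 5 (mod 13)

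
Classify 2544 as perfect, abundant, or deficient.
abundant

Proper divisors of 2544: sum = 1 + 2 + 3 + 4 + 6 + 8 + 12 + 16 + ... + 424 + 636 + 848 + 1272 (19 divisors) = 4152
Since 4152 > 2544, 2544 is abundant.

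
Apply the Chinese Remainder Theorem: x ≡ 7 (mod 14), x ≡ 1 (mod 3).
7

Using Chinese Remainder Theorem:
M = 14 × 3 = 42
M1 = 3, M2 = 14
y1 = 3^(-1) mod 14 = 5
y2 = 14^(-1) mod 3 = 2
x = (7×3×5 + 1×14×2) mod 42 = 7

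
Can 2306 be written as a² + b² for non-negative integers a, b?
25² + 41² (a=25, b=41)

Factorization: 2306 = 2 × 1153
By Fermat: n is sum of two squares iff every prime p ≡ 3 (mod 4) appears to even power.
All primes ≡ 3 (mod 4) appear to even power.
Search a = 0, 1, 2, … for 2306 - a² a perfect square: first hit at a = 25: 2306 - 625 = 1681 = 41².
2306 = 25² + 41² = 625 + 1681 ✓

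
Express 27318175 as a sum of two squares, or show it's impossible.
Not possible

Factorization: 27318175 = 5^2 × 103^3
By Fermat: n is sum of two squares iff every prime p ≡ 3 (mod 4) appears to even power.
Prime(s) ≡ 3 (mod 4) with odd exponent: [(103, 3)]
Therefore 27318175 cannot be expressed as a² + b².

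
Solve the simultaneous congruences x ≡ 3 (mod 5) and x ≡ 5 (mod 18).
23

Using Chinese Remainder Theorem:
M = 5 × 18 = 90
M1 = 18, M2 = 5
y1 = 18^(-1) mod 5 = 2
y2 = 5^(-1) mod 18 = 11
x = (3×18×2 + 5×5×11) mod 90 = 23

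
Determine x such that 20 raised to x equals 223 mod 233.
101

Baby-step giant-step with step n = ⌈√233⌉ = 16.
Baby steps 20^j mod 233 (j:value) for j=0..15: 0:1, 1:20, 2:167, 3:78, 4:162, 5:211, 6:26, 7:54, 8:148, 9:164, 10:18, 11:127, 12:210, 13:6, 14:120, 15:70.
Giant-step multiplier: 20^(-16) ≡ 20^(232-16) = 20^216 ≡ 117 (mod 233).
Giant steps γ_i = 223·117^i mod 233: γ_0=223, γ_1=228, γ_2=114, γ_3=57, γ_4=145, γ_5=189, γ_6=211 (in table at j=5).
x = i·n + j = 6·16 + 5 = 101.
Check: 20^101 ≡ 223 (mod 233).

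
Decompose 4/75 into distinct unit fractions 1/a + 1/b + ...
1/19 + 1/1425

Greedy algorithm:
4/75: ceiling(75/4) = 19, use 1/19
1/1425: ceiling(1425/1) = 1425, use 1/1425
Result: 4/75 = 1/19 + 1/1425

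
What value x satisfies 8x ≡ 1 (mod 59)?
37

gcd(8, 59) = 1, so the inverse exists.
Extended Euclidean algorithm on (59, 8):
59 = 7 × 8 + 3  ⟹  3 = (1)·59 + (-7)·8
8 = 2 × 3 + 2  ⟹  2 = (-2)·59 + (15)·8
3 = 1 × 2 + 1  ⟹  1 = (3)·59 + (-22)·8
So (-22)·8 ≡ 1 (mod 59), i.e. 8^(-1) ≡ -22 ≡ 37 (mod 59).
Check: 8 × 37 = 296 ≡ 1 (mod 59)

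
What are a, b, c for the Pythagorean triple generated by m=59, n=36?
(2185, 4248, 4777)

Euclid's formula: a = m² - n², b = 2mn, c = m² + n²
m = 59, n = 36
a = 59² - 36² = 3481 - 1296 = 2185
b = 2 × 59 × 36 = 4248
c = 59² + 36² = 3481 + 1296 = 4777
Verification: 2185² + 4248² = 4774225 + 18045504 = 22819729 = 4777² ✓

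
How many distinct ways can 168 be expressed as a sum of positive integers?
228204732751

p(n) counts ways to write n as a sum of positive integers (order ignored).
Euler's pentagonal recurrence: p(k) = p(k-1) + p(k-2) - p(k-5) - p(k-7) + p(k-12) + p(k-15) - ... (offsets j(3j∓1)/2, signs ++--, p(0)=1, p(<0)=0).
DP table for k = 0..167: p(0)=1, p(1)=1, p(2)=2, p(3)=3, p(4)=5, p(5)=7, p(6)=11, p(7)=15, p(8)=22, p(9)=30, p(10)=42, p(11)=56, p(12)=77, p(13)=101, p(14)=135, p(15)=176, p(16)=231, p(17)=297, p(18)=385, p(19)=490, p(20)=627, p(21)=792, p(22)=1002, p(23)=1255, p(24)=1575, p(25)=1958, p(26)=2436, p(27)=3010, p(28)=3718, p(29)=4565, p(30)=5604, p(31)=6842, p(32)=8349, p(33)=10143, p(34)=12310, p(35)=14883, p(36)=17977, p(37)=21637, p(38)=26015, p(39)=31185, p(40)=37338, p(41)=44583, p(42)=53174, p(43)=63261, p(44)=75175, p(45)=89134, p(46)=105558, p(47)=124754, p(48)=147273, p(49)=173525, p(50)=204226, p(51)=239943, p(52)=281589, p(53)=329931, p(54)=386155, p(55)=451276, p(56)=526823, p(57)=614154, p(58)=715220, p(59)=831820, p(60)=966467, p(61)=1121505, p(62)=1300156, p(63)=1505499, p(64)=1741630, p(65)=2012558, p(66)=2323520, p(67)=2679689, p(68)=3087735, p(69)=3554345, p(70)=4087968, p(71)=4697205, p(72)=5392783, p(73)=6185689, p(74)=7089500, p(75)=8118264, p(76)=9289091, p(77)=10619863, p(78)=12132164, p(79)=13848650, p(80)=15796476, p(81)=18004327, p(82)=20506255, p(83)=23338469, p(84)=26543660, p(85)=30167357, p(86)=34262962, p(87)=38887673, p(88)=44108109, p(89)=49995925, p(90)=56634173, p(91)=64112359, p(92)=72533807, p(93)=82010177, p(94)=92669720, p(95)=104651419, p(96)=118114304, p(97)=133230930, p(98)=150198136, p(99)=169229875, p(100)=190569292, p(101)=214481126, p(102)=241265379, p(103)=271248950, p(104)=304801365, p(105)=342325709, p(106)=384276336, p(107)=431149389, p(108)=483502844, p(109)=541946240, p(110)=607163746, p(111)=679903203, p(112)=761002156, p(113)=851376628, p(114)=952050665, p(115)=1064144451, p(116)=1188908248, p(117)=1327710076, p(118)=1482074143, p(119)=1653668665, p(120)=1844349560, p(121)=2056148051, p(122)=2291320912, p(123)=2552338241, p(124)=2841940500, p(125)=3163127352, p(126)=3519222692, p(127)=3913864295, p(128)=4351078600, p(129)=4835271870, p(130)=5371315400, p(131)=5964539504, p(132)=6620830889, p(133)=7346629512, p(134)=8149040695, p(135)=9035836076, p(136)=10015581680, p(137)=11097645016, p(138)=12292341831, p(139)=13610949895, p(140)=15065878135, p(141)=16670689208, p(142)=18440293320, p(143)=20390982757, p(144)=22540654445, p(145)=24908858009, p(146)=27517052599, p(147)=30388671978, p(148)=33549419497, p(149)=37027355200, p(150)=40853235313, p(151)=45060624582, p(152)=49686288421, p(153)=54770336324, p(154)=60356673280, p(155)=66493182097, p(156)=73232243759, p(157)=80630964769, p(158)=88751778802, p(159)=97662728555, p(160)=107438159466, p(161)=118159068427, p(162)=129913904637, p(163)=142798995930, p(164)=156919475295, p(165)=172389800255, p(166)=189334822579, p(167)=207890420102.
Final step: p(168) = p(167) + p(166) - p(163) - p(161) + p(156) + p(153) - p(146) - p(142) + p(133) + p(128) - p(117) - p(111) + p(98) + p(91) - p(76) - p(68) + p(51) + p(42) - p(23) - p(13)
= 207890420102 + 189334822579 - 142798995930 - 118159068427 + 73232243759 + 54770336324 - 27517052599 - 18440293320 + 7346629512 + 4351078600 - 1327710076 - 679903203 + 150198136 + 64112359 - 9289091 - 3087735 + 239943 + 53174 - 1255 - 101
= 228204732751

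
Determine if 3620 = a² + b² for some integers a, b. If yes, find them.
16² + 58² (a=16, b=58)

Factorization: 3620 = 2^2 × 5 × 181
By Fermat: n is sum of two squares iff every prime p ≡ 3 (mod 4) appears to even power.
All primes ≡ 3 (mod 4) appear to even power.
Search a = 0, 1, 2, … for 3620 - a² a perfect square: first hit at a = 16: 3620 - 256 = 3364 = 58².
3620 = 16² + 58² = 256 + 3364 ✓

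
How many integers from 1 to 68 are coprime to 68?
32

68 = 2^2 × 17
φ(n) = n × ∏(1 - 1/p) for each prime p dividing n
φ(68) = 68 × (1 - 1/2) × (1 - 1/17) = 32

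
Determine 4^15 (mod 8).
0

Repeated squaring. Binary of 15 = 1111.
4^1 ≡ 4 (mod 8); 4^2 ≡ 0 (mod 8); 4^4 ≡ 0 (mod 8); 4^8 ≡ 0 (mod 8)
4^15 = 4^1 × 4^2 × 4^4 × 4^8 ≡ 0 (mod 8)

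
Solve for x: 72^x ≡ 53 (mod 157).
49

Baby-step giant-step with step n = ⌈√157⌉ = 13.
Baby steps 72^j mod 157 (j:value) for j=0..12: 0:1, 1:72, 2:3, 3:59, 4:9, 5:20, 6:27, 7:60, 8:81, 9:23, 10:86, 11:69, 12:101.
Giant-step multiplier: 72^(-13) ≡ 72^(156-13) = 72^143 ≡ 22 (mod 157).
Giant steps γ_i = 53·22^i mod 157: γ_0=53, γ_1=67, γ_2=61, γ_3=86 (in table at j=10).
x = i·n + j = 3·13 + 10 = 49.
Check: 72^49 ≡ 53 (mod 157).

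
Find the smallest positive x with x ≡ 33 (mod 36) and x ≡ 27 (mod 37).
249

Using Chinese Remainder Theorem:
M = 36 × 37 = 1332
M1 = 37, M2 = 36
y1 = 37^(-1) mod 36 = 1
y2 = 36^(-1) mod 37 = 36
x = (33×37×1 + 27×36×36) mod 1332 = 249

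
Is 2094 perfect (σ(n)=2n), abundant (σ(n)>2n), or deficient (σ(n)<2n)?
abundant

Proper divisors of 2094: sum = 1 + 2 + 3 + 6 + 349 + 698 + 1047 = 2106
Since 2106 > 2094, 2094 is abundant.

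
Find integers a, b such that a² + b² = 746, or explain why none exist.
11² + 25² (a=11, b=25)

Factorization: 746 = 2 × 373
By Fermat: n is sum of two squares iff every prime p ≡ 3 (mod 4) appears to even power.
All primes ≡ 3 (mod 4) appear to even power.
Search a = 0, 1, 2, … for 746 - a² a perfect square: first hit at a = 11: 746 - 121 = 625 = 25².
746 = 11² + 25² = 121 + 625 ✓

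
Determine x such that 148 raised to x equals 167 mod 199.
41

Baby-step giant-step with step n = ⌈√199⌉ = 15.
Baby steps 148^j mod 199 (j:value) for j=0..14: 0:1, 1:148, 2:14, 3:82, 4:196, 5:153, 6:157, 7:152, 8:9, 9:138, 10:126, 11:141, 12:172, 13:183, 14:20.
Giant-step multiplier: 148^(-15) ≡ 148^(198-15) = 148^183 ≡ 191 (mod 199).
Giant steps γ_i = 167·191^i mod 199: γ_0=167, γ_1=57, γ_2=141 (in table at j=11).
x = i·n + j = 2·15 + 11 = 41.
Check: 148^41 ≡ 167 (mod 199).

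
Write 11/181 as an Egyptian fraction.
1/17 + 1/513 + 1/1578501

Greedy algorithm:
11/181: ceiling(181/11) = 17, use 1/17
6/3077: ceiling(3077/6) = 513, use 1/513
1/1578501: ceiling(1578501/1) = 1578501, use 1/1578501
Result: 11/181 = 1/17 + 1/513 + 1/1578501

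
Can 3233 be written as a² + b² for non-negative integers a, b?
23² + 52² (a=23, b=52)

Factorization: 3233 = 53 × 61
By Fermat: n is sum of two squares iff every prime p ≡ 3 (mod 4) appears to even power.
All primes ≡ 3 (mod 4) appear to even power.
Search a = 0, 1, 2, … for 3233 - a² a perfect square: first hit at a = 23: 3233 - 529 = 2704 = 52².
3233 = 23² + 52² = 529 + 2704 ✓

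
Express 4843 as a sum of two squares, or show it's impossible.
Not possible

Factorization: 4843 = 29 × 167
By Fermat: n is sum of two squares iff every prime p ≡ 3 (mod 4) appears to even power.
Prime(s) ≡ 3 (mod 4) with odd exponent: [(167, 1)]
Therefore 4843 cannot be expressed as a² + b².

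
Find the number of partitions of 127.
3913864295

p(n) counts ways to write n as a sum of positive integers (order ignored).
Euler's pentagonal recurrence: p(k) = p(k-1) + p(k-2) - p(k-5) - p(k-7) + p(k-12) + p(k-15) - ... (offsets j(3j∓1)/2, signs ++--, p(0)=1, p(<0)=0).
DP table for k = 0..126: p(0)=1, p(1)=1, p(2)=2, p(3)=3, p(4)=5, p(5)=7, p(6)=11, p(7)=15, p(8)=22, p(9)=30, p(10)=42, p(11)=56, p(12)=77, p(13)=101, p(14)=135, p(15)=176, p(16)=231, p(17)=297, p(18)=385, p(19)=490, p(20)=627, p(21)=792, p(22)=1002, p(23)=1255, p(24)=1575, p(25)=1958, p(26)=2436, p(27)=3010, p(28)=3718, p(29)=4565, p(30)=5604, p(31)=6842, p(32)=8349, p(33)=10143, p(34)=12310, p(35)=14883, p(36)=17977, p(37)=21637, p(38)=26015, p(39)=31185, p(40)=37338, p(41)=44583, p(42)=53174, p(43)=63261, p(44)=75175, p(45)=89134, p(46)=105558, p(47)=124754, p(48)=147273, p(49)=173525, p(50)=204226, p(51)=239943, p(52)=281589, p(53)=329931, p(54)=386155, p(55)=451276, p(56)=526823, p(57)=614154, p(58)=715220, p(59)=831820, p(60)=966467, p(61)=1121505, p(62)=1300156, p(63)=1505499, p(64)=1741630, p(65)=2012558, p(66)=2323520, p(67)=2679689, p(68)=3087735, p(69)=3554345, p(70)=4087968, p(71)=4697205, p(72)=5392783, p(73)=6185689, p(74)=7089500, p(75)=8118264, p(76)=9289091, p(77)=10619863, p(78)=12132164, p(79)=13848650, p(80)=15796476, p(81)=18004327, p(82)=20506255, p(83)=23338469, p(84)=26543660, p(85)=30167357, p(86)=34262962, p(87)=38887673, p(88)=44108109, p(89)=49995925, p(90)=56634173, p(91)=64112359, p(92)=72533807, p(93)=82010177, p(94)=92669720, p(95)=104651419, p(96)=118114304, p(97)=133230930, p(98)=150198136, p(99)=169229875, p(100)=190569292, p(101)=214481126, p(102)=241265379, p(103)=271248950, p(104)=304801365, p(105)=342325709, p(106)=384276336, p(107)=431149389, p(108)=483502844, p(109)=541946240, p(110)=607163746, p(111)=679903203, p(112)=761002156, p(113)=851376628, p(114)=952050665, p(115)=1064144451, p(116)=1188908248, p(117)=1327710076, p(118)=1482074143, p(119)=1653668665, p(120)=1844349560, p(121)=2056148051, p(122)=2291320912, p(123)=2552338241, p(124)=2841940500, p(125)=3163127352, p(126)=3519222692.
Final step: p(127) = p(126) + p(125) - p(122) - p(120) + p(115) + p(112) - p(105) - p(101) + p(92) + p(87) - p(76) - p(70) + p(57) + p(50) - p(35) - p(27) + p(10) + p(1)
= 3519222692 + 3163127352 - 2291320912 - 1844349560 + 1064144451 + 761002156 - 342325709 - 214481126 + 72533807 + 38887673 - 9289091 - 4087968 + 614154 + 204226 - 14883 - 3010 + 42 + 1
= 3913864295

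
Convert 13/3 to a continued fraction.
[4; 3]

Euclidean algorithm steps:
13 = 4 × 3 + 1
3 = 3 × 1 + 0
Continued fraction: [4; 3]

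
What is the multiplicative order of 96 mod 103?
102

103 is prime, so ord(96) divides φ(103) = 102.
Divisors of 102: 1, 2, 3, 6, 17, 34, 51, 102.
Repeated squaring: 96^1 ≡ 96, 96^2 ≡ 49, 96^4 ≡ 32, 96^8 ≡ 97, 96^16 ≡ 36, 96^32 ≡ 60, 96^64 ≡ 98 (mod 103).
Test 96^d mod 103 for each divisor d in increasing order:
96^1 ≡ 96
96^2 ≡ 49
96^3 = 96^2·96^1 ≡ 69
96^6 = 96^4·96^2 ≡ 23
96^17 = 96^16·96^1 ≡ 57
96^34 = 96^32·96^2 ≡ 56
96^51 = 96^32·96^16·96^2·96^1 ≡ 102
96^102 = 96^64·96^32·96^4·96^2 ≡ 1  ← first divisor giving 1
The order is 102.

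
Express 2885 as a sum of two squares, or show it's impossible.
22² + 49² (a=22, b=49)

Factorization: 2885 = 5 × 577
By Fermat: n is sum of two squares iff every prime p ≡ 3 (mod 4) appears to even power.
All primes ≡ 3 (mod 4) appear to even power.
Search a = 0, 1, 2, … for 2885 - a² a perfect square: first hit at a = 22: 2885 - 484 = 2401 = 49².
2885 = 22² + 49² = 484 + 2401 ✓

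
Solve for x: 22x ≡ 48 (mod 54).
x ≡ 12 (mod 27)

gcd(22, 54) = 2, which divides 48, so solutions exist.
Divide through by 2: 11x ≡ 24 (mod 27).
Find 11^(-1) mod 27 by the extended Euclidean algorithm:
27 = 2 × 11 + 5  ⟹  5 = (1)·27 + (-2)·11
11 = 2 × 5 + 1  ⟹  1 = (-2)·27 + (5)·11
So (5)·11 ≡ 1 (mod 27), i.e. 11^(-1) ≡ 5 (mod 27).
x ≡ 5 × 24 = 120 ≡ 12 (mod 27).
Check: 22 × 12 = 264 ≡ 48 (mod 54).
x ≡ 12 (mod 27), giving 2 solutions mod 54.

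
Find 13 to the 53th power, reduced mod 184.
141

Repeated squaring. Binary of 53 = 110101.
13^1 ≡ 13 (mod 184); 13^2 ≡ 169 (mod 184); 13^4 ≡ 41 (mod 184); 13^8 ≡ 25 (mod 184); 13^16 ≡ 73 (mod 184); 13^32 ≡ 177 (mod 184)
13^53 = 13^1 × 13^4 × 13^16 × 13^32 ≡ 141 (mod 184)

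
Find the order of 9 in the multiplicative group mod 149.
74

149 is prime, so ord(9) divides φ(149) = 148.
Divisors of 148: 1, 2, 4, 37, 74, 148.
Repeated squaring: 9^1 ≡ 9, 9^2 ≡ 81, 9^4 ≡ 5, 9^8 ≡ 25, 9^16 ≡ 29, 9^32 ≡ 96, 9^64 ≡ 127, 9^128 ≡ 37 (mod 149).
Test 9^d mod 149 for each divisor d in increasing order:
9^1 ≡ 9
9^2 ≡ 81
9^4 ≡ 5
9^37 = 9^32·9^4·9^1 ≡ 148
9^74 = 9^64·9^8·9^2 ≡ 1  ← first divisor giving 1
The order is 74.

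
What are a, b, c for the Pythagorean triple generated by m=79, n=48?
(3937, 7584, 8545)

Euclid's formula: a = m² - n², b = 2mn, c = m² + n²
m = 79, n = 48
a = 79² - 48² = 6241 - 2304 = 3937
b = 2 × 79 × 48 = 7584
c = 79² + 48² = 6241 + 2304 = 8545
Verification: 3937² + 7584² = 15499969 + 57517056 = 73017025 = 8545² ✓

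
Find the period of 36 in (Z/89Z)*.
44

89 is prime, so ord(36) divides φ(89) = 88.
Divisors of 88: 1, 2, 4, 8, 11, 22, 44, 88.
Repeated squaring: 36^1 ≡ 36, 36^2 ≡ 50, 36^4 ≡ 8, 36^8 ≡ 64, 36^16 ≡ 2, 36^32 ≡ 4, 36^64 ≡ 16 (mod 89).
Test 36^d mod 89 for each divisor d in increasing order:
36^1 ≡ 36
36^2 ≡ 50
36^4 ≡ 8
36^8 ≡ 64
36^11 = 36^8·36^2·36^1 ≡ 34
36^22 = 36^16·36^4·36^2 ≡ 88
36^44 = 36^32·36^8·36^4 ≡ 1  ← first divisor giving 1
The order is 44.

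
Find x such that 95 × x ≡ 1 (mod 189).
2

gcd(95, 189) = 1, so the inverse exists.
Extended Euclidean algorithm on (189, 95):
189 = 1 × 95 + 94  ⟹  94 = (1)·189 + (-1)·95
95 = 1 × 94 + 1  ⟹  1 = (-1)·189 + (2)·95
So (2)·95 ≡ 1 (mod 189), i.e. 95^(-1) ≡ 2 (mod 189).
Check: 95 × 2 = 190 ≡ 1 (mod 189)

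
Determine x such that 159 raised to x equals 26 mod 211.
65

Baby-step giant-step with step n = ⌈√211⌉ = 15.
Baby steps 159^j mod 211 (j:value) for j=0..14: 0:1, 1:159, 2:172, 3:129, 4:44, 5:33, 6:183, 7:190, 8:37, 9:186, 10:34, 11:131, 12:151, 13:166, 14:19.
Giant-step multiplier: 159^(-15) ≡ 159^(210-15) = 159^195 ≡ 63 (mod 211).
Giant steps γ_i = 26·63^i mod 211: γ_0=26, γ_1=161, γ_2=15, γ_3=101, γ_4=33 (in table at j=5).
x = i·n + j = 4·15 + 5 = 65.
Check: 159^65 ≡ 26 (mod 211).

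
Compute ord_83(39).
82

83 is prime, so ord(39) divides φ(83) = 82.
Divisors of 82: 1, 2, 41, 82.
Repeated squaring: 39^1 ≡ 39, 39^2 ≡ 27, 39^4 ≡ 65, 39^8 ≡ 75, 39^16 ≡ 64, 39^32 ≡ 29, 39^64 ≡ 11 (mod 83).
Test 39^d mod 83 for each divisor d in increasing order:
39^1 ≡ 39
39^2 ≡ 27
39^41 = 39^32·39^8·39^1 ≡ 82
39^82 = 39^64·39^16·39^2 ≡ 1  ← first divisor giving 1
The order is 82.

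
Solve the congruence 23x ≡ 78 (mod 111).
x ≡ 42 (mod 111)

gcd(23, 111) = 1, which divides 78, so solutions exist.
Find 23^(-1) mod 111 by the extended Euclidean algorithm:
111 = 4 × 23 + 19  ⟹  19 = (1)·111 + (-4)·23
23 = 1 × 19 + 4  ⟹  4 = (-1)·111 + (5)·23
19 = 4 × 4 + 3  ⟹  3 = (5)·111 + (-24)·23
4 = 1 × 3 + 1  ⟹  1 = (-6)·111 + (29)·23
So (29)·23 ≡ 1 (mod 111), i.e. 23^(-1) ≡ 29 (mod 111).
x ≡ 29 × 78 = 2262 ≡ 42 (mod 111).
Check: 23 × 42 = 966 ≡ 78 (mod 111).
Unique solution: x ≡ 42 (mod 111)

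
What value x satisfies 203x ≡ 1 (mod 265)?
47

gcd(203, 265) = 1, so the inverse exists.
Extended Euclidean algorithm on (265, 203):
265 = 1 × 203 + 62  ⟹  62 = (1)·265 + (-1)·203
203 = 3 × 62 + 17  ⟹  17 = (-3)·265 + (4)·203
62 = 3 × 17 + 11  ⟹  11 = (10)·265 + (-13)·203
17 = 1 × 11 + 6  ⟹  6 = (-13)·265 + (17)·203
11 = 1 × 6 + 5  ⟹  5 = (23)·265 + (-30)·203
6 = 1 × 5 + 1  ⟹  1 = (-36)·265 + (47)·203
So (47)·203 ≡ 1 (mod 265), i.e. 203^(-1) ≡ 47 (mod 265).
Check: 203 × 47 = 9541 ≡ 1 (mod 265)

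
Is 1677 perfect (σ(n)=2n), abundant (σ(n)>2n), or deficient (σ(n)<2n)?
deficient

Proper divisors of 1677: sum = 1 + 3 + 13 + 39 + 43 + 129 + 559 = 787
Since 787 < 1677, 1677 is deficient.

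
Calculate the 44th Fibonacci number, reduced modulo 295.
213

Matrix identity: Q^n = [[F_(n+1), F_n], [F_n, F_(n-1)]] with Q = [[1,1],[1,0]].
n = 44 = 101100₂. Square-and-multiply, entries mod 295:
Q^1 = [[1,1],[1,0]]
Q^2 = (Q^1)² = [[2,1],[1,1]]
Q^5 = (Q^2)²·Q = [[8,5],[5,3]]
Q^11 = (Q^5)²·Q = [[144,89],[89,55]]
Q^22 = (Q^11)² = [[42,11],[11,31]]
Q^44 = (Q^22)² = [[115,213],[213,197]]
F_44 mod 295 = Q^44[0][1] = 213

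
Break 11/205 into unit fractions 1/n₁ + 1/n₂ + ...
1/19 + 1/974 + 1/3793730

Greedy algorithm:
11/205: ceiling(205/11) = 19, use 1/19
4/3895: ceiling(3895/4) = 974, use 1/974
1/3793730: ceiling(3793730/1) = 3793730, use 1/3793730
Result: 11/205 = 1/19 + 1/974 + 1/3793730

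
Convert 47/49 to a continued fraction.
[0; 1, 23, 2]

Euclidean algorithm steps:
47 = 0 × 49 + 47
49 = 1 × 47 + 2
47 = 23 × 2 + 1
2 = 2 × 1 + 0
Continued fraction: [0; 1, 23, 2]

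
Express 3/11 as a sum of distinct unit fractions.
1/4 + 1/44

Greedy algorithm:
3/11: ceiling(11/3) = 4, use 1/4
1/44: ceiling(44/1) = 44, use 1/44
Result: 3/11 = 1/4 + 1/44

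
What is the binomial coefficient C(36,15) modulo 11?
0

Using Lucas' theorem:
Write n=36 and k=15 in base 11:
n in base 11: [3, 3]
k in base 11: [1, 4]
C(36,15) mod 11 = ∏ C(n_i, k_i) mod 11
Digit binomials (mod 11): C(3,1) = 3; C(3,4) = 0 (k_i > n_i)
Product: 3 × 0 = 0 ≡ 0 (mod 11)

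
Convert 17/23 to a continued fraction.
[0; 1, 2, 1, 5]

Euclidean algorithm steps:
17 = 0 × 23 + 17
23 = 1 × 17 + 6
17 = 2 × 6 + 5
6 = 1 × 5 + 1
5 = 5 × 1 + 0
Continued fraction: [0; 1, 2, 1, 5]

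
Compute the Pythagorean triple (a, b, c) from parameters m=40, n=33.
(511, 2640, 2689)

Euclid's formula: a = m² - n², b = 2mn, c = m² + n²
m = 40, n = 33
a = 40² - 33² = 1600 - 1089 = 511
b = 2 × 40 × 33 = 2640
c = 40² + 33² = 1600 + 1089 = 2689
Verification: 511² + 2640² = 261121 + 6969600 = 7230721 = 2689² ✓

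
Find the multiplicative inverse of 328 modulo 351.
61

gcd(328, 351) = 1, so the inverse exists.
Extended Euclidean algorithm on (351, 328):
351 = 1 × 328 + 23  ⟹  23 = (1)·351 + (-1)·328
328 = 14 × 23 + 6  ⟹  6 = (-14)·351 + (15)·328
23 = 3 × 6 + 5  ⟹  5 = (43)·351 + (-46)·328
6 = 1 × 5 + 1  ⟹  1 = (-57)·351 + (61)·328
So (61)·328 ≡ 1 (mod 351), i.e. 328^(-1) ≡ 61 (mod 351).
Check: 328 × 61 = 20008 ≡ 1 (mod 351)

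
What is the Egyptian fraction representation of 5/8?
1/2 + 1/8

Greedy algorithm:
5/8: ceiling(8/5) = 2, use 1/2
1/8: ceiling(8/1) = 8, use 1/8
Result: 5/8 = 1/2 + 1/8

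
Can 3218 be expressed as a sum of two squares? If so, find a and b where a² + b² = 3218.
37² + 43² (a=37, b=43)

Factorization: 3218 = 2 × 1609
By Fermat: n is sum of two squares iff every prime p ≡ 3 (mod 4) appears to even power.
All primes ≡ 3 (mod 4) appear to even power.
Search a = 0, 1, 2, … for 3218 - a² a perfect square: first hit at a = 37: 3218 - 1369 = 1849 = 43².
3218 = 37² + 43² = 1369 + 1849 ✓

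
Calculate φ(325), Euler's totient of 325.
240

325 = 5^2 × 13
φ(n) = n × ∏(1 - 1/p) for each prime p dividing n
φ(325) = 325 × (1 - 1/5) × (1 - 1/13) = 240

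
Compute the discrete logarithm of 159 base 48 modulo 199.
183

Baby-step giant-step with step n = ⌈√199⌉ = 15.
Baby steps 48^j mod 199 (j:value) for j=0..14: 0:1, 1:48, 2:115, 3:147, 4:91, 5:189, 6:117, 7:44, 8:122, 9:85, 10:100, 11:24, 12:157, 13:173, 14:145.
Giant-step multiplier: 48^(-15) ≡ 48^(198-15) = 48^183 ≡ 159 (mod 199).
Giant steps γ_i = 159·159^i mod 199: γ_0=159, γ_1=8, γ_2=78, γ_3=64, γ_4=27, γ_5=114, γ_6=17, γ_7=116, γ_8=136, γ_9=132, γ_10=93, γ_11=61, γ_12=147 (in table at j=3).
x = i·n + j = 12·15 + 3 = 183.
Check: 48^183 ≡ 159 (mod 199).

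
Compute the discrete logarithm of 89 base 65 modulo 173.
102

Baby-step giant-step with step n = ⌈√173⌉ = 14.
Baby steps 65^j mod 173 (j:value) for j=0..13: 0:1, 1:65, 2:73, 3:74, 4:139, 5:39, 6:113, 7:79, 8:118, 9:58, 10:137, 11:82, 12:140, 13:104.
Giant-step multiplier: 65^(-14) ≡ 65^(172-14) = 65^158 ≡ 40 (mod 173).
Giant steps γ_i = 89·40^i mod 173: γ_0=89, γ_1=100, γ_2=21, γ_3=148, γ_4=38, γ_5=136, γ_6=77, γ_7=139 (in table at j=4).
x = i·n + j = 7·14 + 4 = 102.
Check: 65^102 ≡ 89 (mod 173).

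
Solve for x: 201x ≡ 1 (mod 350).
101

gcd(201, 350) = 1, so the inverse exists.
Extended Euclidean algorithm on (350, 201):
350 = 1 × 201 + 149  ⟹  149 = (1)·350 + (-1)·201
201 = 1 × 149 + 52  ⟹  52 = (-1)·350 + (2)·201
149 = 2 × 52 + 45  ⟹  45 = (3)·350 + (-5)·201
52 = 1 × 45 + 7  ⟹  7 = (-4)·350 + (7)·201
45 = 6 × 7 + 3  ⟹  3 = (27)·350 + (-47)·201
7 = 2 × 3 + 1  ⟹  1 = (-58)·350 + (101)·201
So (101)·201 ≡ 1 (mod 350), i.e. 201^(-1) ≡ 101 (mod 350).
Check: 201 × 101 = 20301 ≡ 1 (mod 350)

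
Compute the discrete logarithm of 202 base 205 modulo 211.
169

Baby-step giant-step with step n = ⌈√211⌉ = 15.
Baby steps 205^j mod 211 (j:value) for j=0..14: 0:1, 1:205, 2:36, 3:206, 4:30, 5:31, 6:25, 7:61, 8:56, 9:86, 10:117, 11:142, 12:203, 13:48, 14:134.
Giant-step multiplier: 205^(-15) ≡ 205^(210-15) = 205^195 ≡ 153 (mod 211).
Giant steps γ_i = 202·153^i mod 211: γ_0=202, γ_1=100, γ_2=108, γ_3=66, γ_4=181, γ_5=52, γ_6=149, γ_7=9, γ_8=111, γ_9=103, γ_10=145, γ_11=30 (in table at j=4).
x = i·n + j = 11·15 + 4 = 169.
Check: 205^169 ≡ 202 (mod 211).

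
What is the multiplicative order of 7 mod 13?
12

13 is prime, so ord(7) divides φ(13) = 12.
Divisors of 12: 1, 2, 3, 4, 6, 12.
Repeated squaring: 7^1 ≡ 7, 7^2 ≡ 10, 7^4 ≡ 9, 7^8 ≡ 3 (mod 13).
Test 7^d mod 13 for each divisor d in increasing order:
7^1 ≡ 7
7^2 ≡ 10
7^3 = 7^2·7^1 ≡ 5
7^4 ≡ 9
7^6 = 7^4·7^2 ≡ 12
7^12 = 7^8·7^4 ≡ 1  ← first divisor giving 1
The order is 12.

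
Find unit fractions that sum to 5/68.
1/14 + 1/476

Greedy algorithm:
5/68: ceiling(68/5) = 14, use 1/14
1/476: ceiling(476/1) = 476, use 1/476
Result: 5/68 = 1/14 + 1/476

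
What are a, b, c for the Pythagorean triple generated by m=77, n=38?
(4485, 5852, 7373)

Euclid's formula: a = m² - n², b = 2mn, c = m² + n²
m = 77, n = 38
a = 77² - 38² = 5929 - 1444 = 4485
b = 2 × 77 × 38 = 5852
c = 77² + 38² = 5929 + 1444 = 7373
Verification: 4485² + 5852² = 20115225 + 34245904 = 54361129 = 7373² ✓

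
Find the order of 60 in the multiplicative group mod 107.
106

107 is prime, so ord(60) divides φ(107) = 106.
Divisors of 106: 1, 2, 53, 106.
Repeated squaring: 60^1 ≡ 60, 60^2 ≡ 69, 60^4 ≡ 53, 60^8 ≡ 27, 60^16 ≡ 87, 60^32 ≡ 79, 60^64 ≡ 35 (mod 107).
Test 60^d mod 107 for each divisor d in increasing order:
60^1 ≡ 60
60^2 ≡ 69
60^53 = 60^32·60^16·60^4·60^1 ≡ 106
60^106 = 60^64·60^32·60^8·60^2 ≡ 1  ← first divisor giving 1
The order is 106.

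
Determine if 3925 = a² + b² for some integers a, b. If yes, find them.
9² + 62² (a=9, b=62)

Factorization: 3925 = 5^2 × 157
By Fermat: n is sum of two squares iff every prime p ≡ 3 (mod 4) appears to even power.
All primes ≡ 3 (mod 4) appear to even power.
Search a = 0, 1, 2, … for 3925 - a² a perfect square: first hit at a = 9: 3925 - 81 = 3844 = 62².
3925 = 9² + 62² = 81 + 3844 ✓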